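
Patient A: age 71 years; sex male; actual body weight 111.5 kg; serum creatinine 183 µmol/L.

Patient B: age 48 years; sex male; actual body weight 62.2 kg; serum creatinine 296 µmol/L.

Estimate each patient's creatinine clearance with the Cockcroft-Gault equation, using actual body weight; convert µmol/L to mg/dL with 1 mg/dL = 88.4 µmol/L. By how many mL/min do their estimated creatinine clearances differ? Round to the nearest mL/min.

28 mL/min

Patient A: SCr = 183 / 88.4 = 2.07 mg/dL
Patient A: CrCl = (140 − 71) × 111.5 / (72 × 2.07) = 7693.5 / 149.04 ≈ 51.6 mL/min
Patient B: SCr = 296 / 88.4 = 3.348 mg/dL
Patient B: CrCl = (140 − 48) × 62.2 / (72 × 3.348) = 5722.4 / 241.06 ≈ 23.7 mL/min
|51.6 − 23.7| = 27.9 mL/min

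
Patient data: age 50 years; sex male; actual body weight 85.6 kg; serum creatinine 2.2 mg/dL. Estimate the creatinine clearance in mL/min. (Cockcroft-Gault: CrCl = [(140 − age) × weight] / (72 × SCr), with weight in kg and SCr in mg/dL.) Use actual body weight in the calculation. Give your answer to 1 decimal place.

CrCl = (140 − 50) × 85.6 / (72 × 2.2) = 7704.0 / 158.40 ≈ 48.6 mL/min

48.6 mL/min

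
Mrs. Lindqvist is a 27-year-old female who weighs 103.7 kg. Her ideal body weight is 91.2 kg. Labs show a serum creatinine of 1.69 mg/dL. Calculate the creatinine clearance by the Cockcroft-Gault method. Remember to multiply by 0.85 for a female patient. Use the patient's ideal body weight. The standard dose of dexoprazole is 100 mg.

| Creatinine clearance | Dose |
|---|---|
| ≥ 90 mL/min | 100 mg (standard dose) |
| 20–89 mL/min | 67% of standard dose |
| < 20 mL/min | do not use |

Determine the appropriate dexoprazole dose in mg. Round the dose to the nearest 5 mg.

65 mg

CrCl = (140 − 27) × 91.2 / (72 × 1.69) × 0.85 = 10305.6 / 121.68 × 0.85 ≈ 72.0 mL/min
CrCl ≈ 72 mL/min → bracket 20–89 mL/min.
67% of 100 mg = 67 mg → 65 mg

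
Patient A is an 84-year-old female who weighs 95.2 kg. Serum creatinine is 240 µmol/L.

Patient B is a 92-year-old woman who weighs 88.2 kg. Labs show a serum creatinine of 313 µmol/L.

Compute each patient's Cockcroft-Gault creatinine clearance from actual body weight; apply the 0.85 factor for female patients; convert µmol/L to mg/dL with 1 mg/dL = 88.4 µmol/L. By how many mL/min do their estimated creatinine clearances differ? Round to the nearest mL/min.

Patient A: SCr = 240 / 88.4 = 2.715 mg/dL
Patient A: CrCl = (140 − 84) × 95.2 / (72 × 2.715) × 0.85 = 5331.2 / 195.48 × 0.85 ≈ 23.2 mL/min
Patient B: SCr = 313 / 88.4 = 3.541 mg/dL
Patient B: CrCl = (140 − 92) × 88.2 / (72 × 3.541) × 0.85 = 4233.6 / 254.95 × 0.85 ≈ 14.1 mL/min
|23.2 − 14.1| = 9.1 mL/min

9 mL/min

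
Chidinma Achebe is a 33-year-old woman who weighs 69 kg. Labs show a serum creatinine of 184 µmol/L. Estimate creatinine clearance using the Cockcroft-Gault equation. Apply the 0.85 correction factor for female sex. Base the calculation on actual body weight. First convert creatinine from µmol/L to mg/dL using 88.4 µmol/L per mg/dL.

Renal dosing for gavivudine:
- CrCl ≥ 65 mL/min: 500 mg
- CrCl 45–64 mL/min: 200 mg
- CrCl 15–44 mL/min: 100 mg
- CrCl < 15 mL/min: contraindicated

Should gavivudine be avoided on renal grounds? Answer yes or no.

no

SCr = 184 / 88.4 = 2.081 mg/dL
CrCl = (140 − 33) × 69 / (72 × 2.081) × 0.85 = 7383.0 / 149.83 × 0.85 ≈ 41.9 mL/min
CrCl ≈ 42 mL/min, which is ≥ 15 mL/min.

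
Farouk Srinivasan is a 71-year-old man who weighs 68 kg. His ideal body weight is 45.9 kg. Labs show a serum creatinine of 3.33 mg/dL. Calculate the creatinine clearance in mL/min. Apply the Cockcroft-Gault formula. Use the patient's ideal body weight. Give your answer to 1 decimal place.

CrCl = (140 − 71) × 45.9 / (72 × 3.33) = 3167.1 / 239.76 ≈ 13.2 mL/min

13.2 mL/min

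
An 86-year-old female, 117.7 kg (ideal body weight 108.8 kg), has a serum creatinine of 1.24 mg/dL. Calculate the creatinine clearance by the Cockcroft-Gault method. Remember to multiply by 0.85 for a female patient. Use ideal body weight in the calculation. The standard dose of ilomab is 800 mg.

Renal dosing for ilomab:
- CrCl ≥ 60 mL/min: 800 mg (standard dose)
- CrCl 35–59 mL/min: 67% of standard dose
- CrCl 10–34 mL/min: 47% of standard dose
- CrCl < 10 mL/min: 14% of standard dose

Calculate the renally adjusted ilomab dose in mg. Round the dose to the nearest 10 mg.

CrCl = (140 − 86) × 108.8 / (72 × 1.24) × 0.85 = 5875.2 / 89.28 × 0.85 ≈ 55.9 mL/min
CrCl ≈ 56 mL/min → bracket 35–59 mL/min.
67% of 800 mg = 536 mg → 540 mg

540 mg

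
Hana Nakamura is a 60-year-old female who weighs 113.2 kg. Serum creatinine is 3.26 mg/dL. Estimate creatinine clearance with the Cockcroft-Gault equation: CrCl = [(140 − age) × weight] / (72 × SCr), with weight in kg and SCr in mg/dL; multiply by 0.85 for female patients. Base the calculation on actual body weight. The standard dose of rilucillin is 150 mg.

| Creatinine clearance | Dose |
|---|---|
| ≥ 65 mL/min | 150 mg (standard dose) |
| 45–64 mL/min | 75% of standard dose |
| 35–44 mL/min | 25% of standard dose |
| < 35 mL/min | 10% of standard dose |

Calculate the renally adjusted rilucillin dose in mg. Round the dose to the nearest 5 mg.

15 mg

CrCl = (140 − 60) × 113.2 / (72 × 3.26) × 0.85 = 9056.0 / 234.72 × 0.85 ≈ 32.8 mL/min
CrCl ≈ 33 mL/min → bracket < 35 mL/min.
10% of 150 mg = 15 mg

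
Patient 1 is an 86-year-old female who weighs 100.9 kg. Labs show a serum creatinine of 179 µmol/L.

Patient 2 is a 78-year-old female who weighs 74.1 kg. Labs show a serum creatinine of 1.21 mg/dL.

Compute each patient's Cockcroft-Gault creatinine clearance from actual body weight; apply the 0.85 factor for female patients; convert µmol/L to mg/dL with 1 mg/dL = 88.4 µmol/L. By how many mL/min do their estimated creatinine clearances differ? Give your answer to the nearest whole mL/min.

13 mL/min

Patient 1: SCr = 179 / 88.4 = 2.025 mg/dL
Patient 1: CrCl = (140 − 86) × 100.9 / (72 × 2.025) × 0.85 = 5448.6 / 145.80 × 0.85 ≈ 31.8 mL/min
Patient 2: CrCl = (140 − 78) × 74.1 / (72 × 1.21) × 0.85 = 4594.2 / 87.12 × 0.85 ≈ 44.8 mL/min
|31.8 − 44.8| = 13.0 mL/min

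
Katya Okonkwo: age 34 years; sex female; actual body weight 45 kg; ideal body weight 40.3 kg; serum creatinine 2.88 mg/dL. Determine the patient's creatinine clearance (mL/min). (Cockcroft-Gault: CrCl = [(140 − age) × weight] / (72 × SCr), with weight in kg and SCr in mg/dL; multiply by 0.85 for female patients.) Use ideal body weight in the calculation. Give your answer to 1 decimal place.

17.5 mL/min

CrCl = (140 − 34) × 40.3 / (72 × 2.88) × 0.85 = 4271.8 / 207.36 × 0.85 ≈ 17.5 mL/min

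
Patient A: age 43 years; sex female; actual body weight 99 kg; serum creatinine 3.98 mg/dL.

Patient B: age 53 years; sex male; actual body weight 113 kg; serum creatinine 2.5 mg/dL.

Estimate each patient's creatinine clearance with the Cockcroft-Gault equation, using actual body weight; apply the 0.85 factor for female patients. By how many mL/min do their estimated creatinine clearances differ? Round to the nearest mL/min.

26 mL/min

Patient A: CrCl = (140 − 43) × 99 / (72 × 3.98) × 0.85 = 9603.0 / 286.56 × 0.85 ≈ 28.5 mL/min
Patient B: CrCl = (140 − 53) × 113 / (72 × 2.5) = 9831.0 / 180.00 ≈ 54.6 mL/min
|28.5 − 54.6| = 26.1 mL/min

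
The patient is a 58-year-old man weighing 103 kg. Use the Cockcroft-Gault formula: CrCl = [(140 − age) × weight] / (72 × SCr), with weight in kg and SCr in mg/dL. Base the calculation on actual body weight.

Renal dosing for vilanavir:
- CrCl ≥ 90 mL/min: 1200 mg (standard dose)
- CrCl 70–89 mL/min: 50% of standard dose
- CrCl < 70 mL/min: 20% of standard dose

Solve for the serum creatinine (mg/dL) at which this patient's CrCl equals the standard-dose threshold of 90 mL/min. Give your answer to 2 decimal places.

1.30 mg/dL

Standard dose requires CrCl ≥ 90 mL/min.
Set (140 − 58) × 103 / (72 × SCr) = 90
SCr = (140 − 58) × 103 / (72 × 90) = 1.303 mg/dL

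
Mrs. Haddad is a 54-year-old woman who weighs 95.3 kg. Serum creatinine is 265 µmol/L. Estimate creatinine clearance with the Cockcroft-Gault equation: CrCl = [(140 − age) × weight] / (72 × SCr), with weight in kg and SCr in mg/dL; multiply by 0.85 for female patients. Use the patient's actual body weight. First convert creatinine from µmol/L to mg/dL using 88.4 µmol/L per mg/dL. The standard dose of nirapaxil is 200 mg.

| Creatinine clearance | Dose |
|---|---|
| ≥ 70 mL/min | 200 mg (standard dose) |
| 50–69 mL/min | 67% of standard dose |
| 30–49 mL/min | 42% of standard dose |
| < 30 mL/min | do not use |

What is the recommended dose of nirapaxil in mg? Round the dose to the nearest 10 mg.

SCr = 265 / 88.4 = 2.998 mg/dL
CrCl = (140 − 54) × 95.3 / (72 × 2.998) × 0.85 = 8195.8 / 215.86 × 0.85 ≈ 32.3 mL/min
CrCl ≈ 32 mL/min → bracket 30–49 mL/min.
42% of 200 mg = 84 mg → 80 mg

80 mg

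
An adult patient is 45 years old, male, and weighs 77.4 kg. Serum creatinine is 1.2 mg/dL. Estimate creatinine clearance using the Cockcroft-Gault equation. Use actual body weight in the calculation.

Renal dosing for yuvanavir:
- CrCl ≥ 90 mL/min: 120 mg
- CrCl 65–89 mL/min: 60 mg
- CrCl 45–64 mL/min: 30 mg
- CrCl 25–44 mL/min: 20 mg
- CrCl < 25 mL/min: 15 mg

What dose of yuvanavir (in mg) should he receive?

CrCl = (140 − 45) × 77.4 / (72 × 1.2) = 7353.0 / 86.40 ≈ 85.1 mL/min
CrCl ≈ 85 mL/min → bracket 65–89 mL/min.
Dose for this bracket: 60 mg.

60 mg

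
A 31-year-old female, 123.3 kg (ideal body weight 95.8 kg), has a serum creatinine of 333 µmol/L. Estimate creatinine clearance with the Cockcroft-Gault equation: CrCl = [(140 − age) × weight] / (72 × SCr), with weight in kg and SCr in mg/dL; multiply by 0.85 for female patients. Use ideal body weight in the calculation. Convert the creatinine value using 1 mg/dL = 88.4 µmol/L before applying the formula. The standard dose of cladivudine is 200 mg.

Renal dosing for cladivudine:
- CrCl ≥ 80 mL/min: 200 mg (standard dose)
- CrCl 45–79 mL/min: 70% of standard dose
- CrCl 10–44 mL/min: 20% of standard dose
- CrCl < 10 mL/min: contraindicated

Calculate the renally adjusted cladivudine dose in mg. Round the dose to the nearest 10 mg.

40 mg

SCr = 333 / 88.4 = 3.767 mg/dL
CrCl = (140 − 31) × 95.8 / (72 × 3.767) × 0.85 = 10442.2 / 271.22 × 0.85 ≈ 32.7 mL/min
CrCl ≈ 33 mL/min → bracket 10–44 mL/min.
20% of 200 mg = 40 mg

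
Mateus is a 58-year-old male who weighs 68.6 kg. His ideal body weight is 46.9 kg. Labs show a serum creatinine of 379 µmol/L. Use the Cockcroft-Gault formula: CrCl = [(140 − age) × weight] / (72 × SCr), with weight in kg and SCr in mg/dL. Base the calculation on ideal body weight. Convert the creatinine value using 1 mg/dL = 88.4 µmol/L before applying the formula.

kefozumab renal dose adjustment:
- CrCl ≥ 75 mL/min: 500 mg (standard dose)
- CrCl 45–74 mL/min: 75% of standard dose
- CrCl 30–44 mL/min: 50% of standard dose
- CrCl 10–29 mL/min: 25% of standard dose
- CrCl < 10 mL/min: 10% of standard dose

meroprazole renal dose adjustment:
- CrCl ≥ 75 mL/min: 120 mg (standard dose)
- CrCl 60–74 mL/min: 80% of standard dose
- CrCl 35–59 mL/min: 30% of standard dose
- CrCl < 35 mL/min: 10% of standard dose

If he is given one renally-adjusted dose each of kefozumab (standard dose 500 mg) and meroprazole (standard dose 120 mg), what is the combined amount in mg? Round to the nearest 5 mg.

135 mg

SCr = 379 / 88.4 = 4.287 mg/dL
CrCl = (140 − 58) × 46.9 / (72 × 4.287) = 3845.8 / 308.66 ≈ 12.5 mL/min
CrCl ≈ 12 mL/min.
kefozumab: 10–29 mL/min → 25% of 500 mg = 125 mg.
meroprazole: < 35 mL/min → 10% of 120 mg = 12 mg.
Total = 125 + 12 = 137 mg.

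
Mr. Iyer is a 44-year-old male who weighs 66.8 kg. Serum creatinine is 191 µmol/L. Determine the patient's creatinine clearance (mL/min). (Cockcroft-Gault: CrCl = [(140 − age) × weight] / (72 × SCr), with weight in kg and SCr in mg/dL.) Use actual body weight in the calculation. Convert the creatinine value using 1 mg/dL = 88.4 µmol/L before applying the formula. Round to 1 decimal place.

SCr = 191 / 88.4 = 2.161 mg/dL
CrCl = (140 − 44) × 66.8 / (72 × 2.161) = 6412.8 / 155.59 ≈ 41.2 mL/min

41.2 mL/min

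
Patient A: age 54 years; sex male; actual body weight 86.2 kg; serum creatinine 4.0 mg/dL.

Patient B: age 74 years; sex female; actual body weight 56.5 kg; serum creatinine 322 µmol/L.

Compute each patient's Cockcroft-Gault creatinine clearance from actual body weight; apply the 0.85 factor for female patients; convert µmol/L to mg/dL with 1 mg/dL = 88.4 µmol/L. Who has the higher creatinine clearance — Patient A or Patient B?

Patient A: CrCl = (140 − 54) × 86.2 / (72 × 4) = 7413.2 / 288.00 ≈ 25.7 mL/min
Patient B: SCr = 322 / 88.4 = 3.643 mg/dL
Patient B: CrCl = (140 − 74) × 56.5 / (72 × 3.643) × 0.85 = 3729.0 / 262.30 × 0.85 ≈ 12.1 mL/min
25.7 vs 12.1 mL/min → Patient A is higher.

Patient A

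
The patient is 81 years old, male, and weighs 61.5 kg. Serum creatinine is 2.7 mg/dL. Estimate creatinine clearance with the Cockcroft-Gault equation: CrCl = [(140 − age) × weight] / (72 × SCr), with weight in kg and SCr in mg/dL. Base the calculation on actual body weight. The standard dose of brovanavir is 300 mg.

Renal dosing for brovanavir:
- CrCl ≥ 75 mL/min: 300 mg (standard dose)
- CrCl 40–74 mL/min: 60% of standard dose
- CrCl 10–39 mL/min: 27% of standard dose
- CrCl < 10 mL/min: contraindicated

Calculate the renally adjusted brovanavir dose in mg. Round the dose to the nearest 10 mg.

80 mg

CrCl = (140 − 81) × 61.5 / (72 × 2.7) = 3628.5 / 194.40 ≈ 18.7 mL/min
CrCl ≈ 19 mL/min → bracket 10–39 mL/min.
27% of 300 mg = 81 mg → 80 mg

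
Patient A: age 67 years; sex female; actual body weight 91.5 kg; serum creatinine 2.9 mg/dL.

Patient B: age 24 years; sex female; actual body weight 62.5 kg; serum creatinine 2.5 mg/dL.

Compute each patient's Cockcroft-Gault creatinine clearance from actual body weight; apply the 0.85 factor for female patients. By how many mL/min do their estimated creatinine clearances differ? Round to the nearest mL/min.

7 mL/min

Patient A: CrCl = (140 − 67) × 91.5 / (72 × 2.9) × 0.85 = 6679.5 / 208.80 × 0.85 ≈ 27.2 mL/min
Patient B: CrCl = (140 − 24) × 62.5 / (72 × 2.5) × 0.85 = 7250.0 / 180.00 × 0.85 ≈ 34.2 mL/min
|27.2 − 34.2| = 7.0 mL/min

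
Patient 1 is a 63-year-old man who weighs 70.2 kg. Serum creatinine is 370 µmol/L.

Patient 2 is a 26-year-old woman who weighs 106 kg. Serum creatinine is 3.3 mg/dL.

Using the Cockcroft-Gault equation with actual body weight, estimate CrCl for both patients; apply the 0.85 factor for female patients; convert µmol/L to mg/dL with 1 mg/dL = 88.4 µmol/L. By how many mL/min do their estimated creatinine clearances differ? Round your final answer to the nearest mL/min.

25 mL/min

Patient 1: SCr = 370 / 88.4 = 4.186 mg/dL
Patient 1: CrCl = (140 − 63) × 70.2 / (72 × 4.186) = 5405.4 / 301.39 ≈ 17.9 mL/min
Patient 2: CrCl = (140 − 26) × 106 / (72 × 3.3) × 0.85 = 12084.0 / 237.60 × 0.85 ≈ 43.2 mL/min
|17.9 − 43.2| = 25.3 mL/min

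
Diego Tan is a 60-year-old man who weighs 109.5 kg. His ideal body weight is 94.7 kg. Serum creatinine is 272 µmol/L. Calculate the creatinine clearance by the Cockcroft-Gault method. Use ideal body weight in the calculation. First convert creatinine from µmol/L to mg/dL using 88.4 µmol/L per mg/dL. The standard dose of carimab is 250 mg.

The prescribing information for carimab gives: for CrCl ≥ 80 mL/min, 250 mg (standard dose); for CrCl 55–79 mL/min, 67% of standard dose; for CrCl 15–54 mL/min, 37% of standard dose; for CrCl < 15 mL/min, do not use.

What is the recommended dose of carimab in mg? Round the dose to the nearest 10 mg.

90 mg

SCr = 272 / 88.4 = 3.077 mg/dL
CrCl = (140 − 60) × 94.7 / (72 × 3.077) = 7576.0 / 221.54 ≈ 34.2 mL/min
CrCl ≈ 34 mL/min → bracket 15–54 mL/min.
37% of 250 mg = 92.5 mg → 90 mg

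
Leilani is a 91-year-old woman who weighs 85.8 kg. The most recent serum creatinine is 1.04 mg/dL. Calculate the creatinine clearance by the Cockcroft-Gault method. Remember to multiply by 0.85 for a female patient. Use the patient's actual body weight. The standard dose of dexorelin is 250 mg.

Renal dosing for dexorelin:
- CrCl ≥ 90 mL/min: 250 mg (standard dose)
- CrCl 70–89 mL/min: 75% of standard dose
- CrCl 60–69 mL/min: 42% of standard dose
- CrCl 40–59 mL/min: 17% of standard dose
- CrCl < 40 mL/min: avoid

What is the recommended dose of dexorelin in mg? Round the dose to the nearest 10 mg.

40 mg

CrCl = (140 − 91) × 85.8 / (72 × 1.04) × 0.85 = 4204.2 / 74.88 × 0.85 ≈ 47.7 mL/min
CrCl ≈ 48 mL/min → bracket 40–59 mL/min.
17% of 250 mg = 42.5 mg → 40 mg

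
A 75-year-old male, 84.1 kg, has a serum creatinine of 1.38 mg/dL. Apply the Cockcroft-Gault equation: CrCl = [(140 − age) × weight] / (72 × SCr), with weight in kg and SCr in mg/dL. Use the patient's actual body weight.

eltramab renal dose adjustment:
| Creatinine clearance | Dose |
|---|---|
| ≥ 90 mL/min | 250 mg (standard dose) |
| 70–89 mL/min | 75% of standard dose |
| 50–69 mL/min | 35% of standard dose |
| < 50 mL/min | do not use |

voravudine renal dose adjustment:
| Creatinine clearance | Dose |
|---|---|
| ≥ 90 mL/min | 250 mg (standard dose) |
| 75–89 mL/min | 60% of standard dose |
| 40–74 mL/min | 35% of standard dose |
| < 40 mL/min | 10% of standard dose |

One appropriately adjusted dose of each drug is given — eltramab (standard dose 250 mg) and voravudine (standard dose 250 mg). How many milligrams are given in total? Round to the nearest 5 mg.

175 mg

CrCl = (140 − 75) × 84.1 / (72 × 1.38) = 5466.5 / 99.36 ≈ 55.0 mL/min
CrCl ≈ 55 mL/min.
eltramab: 50–69 mL/min → 35% of 250 mg = 87.5 mg.
voravudine: 40–74 mL/min → 35% of 250 mg = 87.5 mg.
Total = 87.5 + 87.5 = 175 mg.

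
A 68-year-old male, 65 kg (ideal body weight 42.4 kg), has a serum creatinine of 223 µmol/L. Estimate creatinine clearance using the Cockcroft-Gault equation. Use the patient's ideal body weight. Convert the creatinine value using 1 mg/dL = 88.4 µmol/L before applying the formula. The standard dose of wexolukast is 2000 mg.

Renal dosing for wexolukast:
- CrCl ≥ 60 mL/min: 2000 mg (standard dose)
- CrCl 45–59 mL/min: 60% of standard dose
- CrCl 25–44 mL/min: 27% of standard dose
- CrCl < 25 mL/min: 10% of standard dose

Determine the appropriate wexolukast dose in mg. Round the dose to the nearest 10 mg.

SCr = 223 / 88.4 = 2.523 mg/dL
CrCl = (140 − 68) × 42.4 / (72 × 2.523) = 3052.8 / 181.66 ≈ 16.8 mL/min
CrCl ≈ 17 mL/min → bracket < 25 mL/min.
10% of 2000 mg = 200 mg

200 mg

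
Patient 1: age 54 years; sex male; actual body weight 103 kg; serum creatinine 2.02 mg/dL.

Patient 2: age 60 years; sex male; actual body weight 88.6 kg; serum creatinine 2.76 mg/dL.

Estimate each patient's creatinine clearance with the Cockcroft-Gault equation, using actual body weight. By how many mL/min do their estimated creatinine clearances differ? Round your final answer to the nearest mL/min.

25 mL/min

Patient 1: CrCl = (140 − 54) × 103 / (72 × 2.02) = 8858.0 / 145.44 ≈ 60.9 mL/min
Patient 2: CrCl = (140 − 60) × 88.6 / (72 × 2.76) = 7088.0 / 198.72 ≈ 35.7 mL/min
|60.9 − 35.7| = 25.2 mL/min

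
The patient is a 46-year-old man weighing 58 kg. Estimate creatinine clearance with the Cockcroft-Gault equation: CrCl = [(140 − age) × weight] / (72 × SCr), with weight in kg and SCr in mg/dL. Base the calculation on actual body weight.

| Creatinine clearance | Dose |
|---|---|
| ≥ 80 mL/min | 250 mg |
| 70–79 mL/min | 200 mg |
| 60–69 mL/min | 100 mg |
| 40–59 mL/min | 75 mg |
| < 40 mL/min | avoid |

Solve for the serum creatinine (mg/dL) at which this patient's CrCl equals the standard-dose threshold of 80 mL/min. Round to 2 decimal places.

0.95 mg/dL

Standard dose requires CrCl ≥ 80 mL/min.
Set (140 − 46) × 58 / (72 × SCr) = 80
SCr = (140 − 46) × 58 / (72 × 80) = 0.947 mg/dL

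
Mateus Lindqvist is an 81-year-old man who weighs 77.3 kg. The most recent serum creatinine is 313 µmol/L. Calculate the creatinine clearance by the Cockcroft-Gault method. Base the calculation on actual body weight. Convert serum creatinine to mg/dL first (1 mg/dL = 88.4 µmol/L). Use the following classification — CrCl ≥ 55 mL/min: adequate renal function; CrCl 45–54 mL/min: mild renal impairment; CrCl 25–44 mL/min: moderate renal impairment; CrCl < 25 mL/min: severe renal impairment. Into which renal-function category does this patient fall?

severe renal impairment

SCr = 313 / 88.4 = 3.541 mg/dL
CrCl = (140 − 81) × 77.3 / (72 × 3.541) = 4560.7 / 254.95 ≈ 17.9 mL/min
18 mL/min falls in the 'severe renal impairment' range.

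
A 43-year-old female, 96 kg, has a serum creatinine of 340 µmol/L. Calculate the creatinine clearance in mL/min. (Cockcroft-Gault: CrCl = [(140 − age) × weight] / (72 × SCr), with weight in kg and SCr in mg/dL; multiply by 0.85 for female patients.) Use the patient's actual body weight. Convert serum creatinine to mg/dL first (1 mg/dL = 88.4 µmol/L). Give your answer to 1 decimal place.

SCr = 340 / 88.4 = 3.846 mg/dL
CrCl = (140 − 43) × 96 / (72 × 3.846) × 0.85 = 9312.0 / 276.91 × 0.85 ≈ 28.6 mL/min

28.6 mL/min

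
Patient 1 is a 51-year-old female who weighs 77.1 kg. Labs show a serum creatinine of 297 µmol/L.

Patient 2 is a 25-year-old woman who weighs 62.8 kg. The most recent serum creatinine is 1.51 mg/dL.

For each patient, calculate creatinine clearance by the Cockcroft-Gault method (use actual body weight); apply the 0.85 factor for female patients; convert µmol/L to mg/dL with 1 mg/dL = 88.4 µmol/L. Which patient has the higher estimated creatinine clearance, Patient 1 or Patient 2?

Patient 2

Patient 1: SCr = 297 / 88.4 = 3.36 mg/dL
Patient 1: CrCl = (140 − 51) × 77.1 / (72 × 3.36) × 0.85 = 6861.9 / 241.92 × 0.85 ≈ 24.1 mL/min
Patient 2: CrCl = (140 − 25) × 62.8 / (72 × 1.51) × 0.85 = 7222.0 / 108.72 × 0.85 ≈ 56.5 mL/min
24.1 vs 56.5 mL/min → Patient 2 is higher.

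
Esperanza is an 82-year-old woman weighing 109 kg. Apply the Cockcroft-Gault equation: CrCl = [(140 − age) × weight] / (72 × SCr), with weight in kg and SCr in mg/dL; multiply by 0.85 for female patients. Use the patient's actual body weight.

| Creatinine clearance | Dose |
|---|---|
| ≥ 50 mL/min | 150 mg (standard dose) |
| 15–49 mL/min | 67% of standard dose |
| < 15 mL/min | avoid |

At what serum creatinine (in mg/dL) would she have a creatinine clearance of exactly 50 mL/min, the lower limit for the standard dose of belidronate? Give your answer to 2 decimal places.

1.49 mg/dL

Standard dose requires CrCl ≥ 50 mL/min.
Set (140 − 82) × 109 × 0.85 / (72 × SCr) = 50
SCr = (140 − 82) × 109 × 0.85 / (72 × 50) = 1.493 mg/dL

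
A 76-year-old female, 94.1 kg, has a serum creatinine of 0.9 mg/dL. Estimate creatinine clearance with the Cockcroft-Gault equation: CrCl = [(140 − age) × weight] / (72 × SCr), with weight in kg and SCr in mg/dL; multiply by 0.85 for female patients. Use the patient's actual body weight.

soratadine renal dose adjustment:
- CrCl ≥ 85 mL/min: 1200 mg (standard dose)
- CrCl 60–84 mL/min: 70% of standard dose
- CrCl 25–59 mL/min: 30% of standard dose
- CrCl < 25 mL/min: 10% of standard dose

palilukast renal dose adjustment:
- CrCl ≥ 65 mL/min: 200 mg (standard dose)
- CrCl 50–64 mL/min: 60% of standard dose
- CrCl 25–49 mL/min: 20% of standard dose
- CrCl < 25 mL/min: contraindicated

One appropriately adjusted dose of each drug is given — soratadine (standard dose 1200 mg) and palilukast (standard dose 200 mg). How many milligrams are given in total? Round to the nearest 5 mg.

CrCl = (140 − 76) × 94.1 / (72 × 0.9) × 0.85 = 6022.4 / 64.80 × 0.85 ≈ 79.0 mL/min
CrCl ≈ 79 mL/min.
soratadine: 60–84 mL/min → 70% of 1200 mg = 840 mg.
palilukast: ≥ 65 mL/min → 100% of 200 mg = 200 mg.
Total = 840 + 200 = 1040 mg.

1040 mg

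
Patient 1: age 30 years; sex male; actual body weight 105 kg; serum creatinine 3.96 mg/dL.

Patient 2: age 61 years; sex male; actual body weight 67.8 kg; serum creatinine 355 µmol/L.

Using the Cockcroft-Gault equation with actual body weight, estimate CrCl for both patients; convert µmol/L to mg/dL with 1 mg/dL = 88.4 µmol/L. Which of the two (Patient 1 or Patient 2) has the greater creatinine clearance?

Patient 1: CrCl = (140 − 30) × 105 / (72 × 3.96) = 11550.0 / 285.12 ≈ 40.5 mL/min
Patient 2: SCr = 355 / 88.4 = 4.016 mg/dL
Patient 2: CrCl = (140 − 61) × 67.8 / (72 × 4.016) = 5356.2 / 289.15 ≈ 18.5 mL/min
40.5 vs 18.5 mL/min → Patient 1 is higher.

Patient 1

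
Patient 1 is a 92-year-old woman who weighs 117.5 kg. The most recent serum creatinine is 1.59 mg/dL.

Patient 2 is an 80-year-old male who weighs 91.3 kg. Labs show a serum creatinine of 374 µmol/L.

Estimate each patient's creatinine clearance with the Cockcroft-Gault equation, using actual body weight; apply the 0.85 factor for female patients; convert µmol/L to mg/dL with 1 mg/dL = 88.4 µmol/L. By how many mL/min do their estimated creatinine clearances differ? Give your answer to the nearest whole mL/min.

24 mL/min

Patient 1: CrCl = (140 − 92) × 117.5 / (72 × 1.59) × 0.85 = 5640.0 / 114.48 × 0.85 ≈ 41.9 mL/min
Patient 2: SCr = 374 / 88.4 = 4.231 mg/dL
Patient 2: CrCl = (140 − 80) × 91.3 / (72 × 4.231) = 5478.0 / 304.63 ≈ 18.0 mL/min
|41.9 − 18.0| = 23.9 mL/min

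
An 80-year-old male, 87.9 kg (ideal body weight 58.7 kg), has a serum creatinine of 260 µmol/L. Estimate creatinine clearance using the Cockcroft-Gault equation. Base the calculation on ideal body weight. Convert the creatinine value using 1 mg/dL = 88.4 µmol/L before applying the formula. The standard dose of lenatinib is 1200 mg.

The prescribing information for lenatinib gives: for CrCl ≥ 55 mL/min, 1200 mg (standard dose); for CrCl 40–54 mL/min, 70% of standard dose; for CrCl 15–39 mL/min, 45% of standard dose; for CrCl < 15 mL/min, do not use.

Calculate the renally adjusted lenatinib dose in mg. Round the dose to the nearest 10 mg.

SCr = 260 / 88.4 = 2.941 mg/dL
CrCl = (140 − 80) × 58.7 / (72 × 2.941) = 3522.0 / 211.75 ≈ 16.6 mL/min
CrCl ≈ 17 mL/min → bracket 15–39 mL/min.
45% of 1200 mg = 540 mg

540 mg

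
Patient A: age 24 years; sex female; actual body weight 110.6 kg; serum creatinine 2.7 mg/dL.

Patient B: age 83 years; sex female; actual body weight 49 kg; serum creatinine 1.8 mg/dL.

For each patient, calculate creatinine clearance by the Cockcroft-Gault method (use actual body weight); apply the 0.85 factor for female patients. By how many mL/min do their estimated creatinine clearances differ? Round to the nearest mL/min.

38 mL/min

Patient A: CrCl = (140 − 24) × 110.6 / (72 × 2.7) × 0.85 = 12829.6 / 194.40 × 0.85 ≈ 56.1 mL/min
Patient B: CrCl = (140 − 83) × 49 / (72 × 1.8) × 0.85 = 2793.0 / 129.60 × 0.85 ≈ 18.3 mL/min
|56.1 − 18.3| = 37.8 mL/min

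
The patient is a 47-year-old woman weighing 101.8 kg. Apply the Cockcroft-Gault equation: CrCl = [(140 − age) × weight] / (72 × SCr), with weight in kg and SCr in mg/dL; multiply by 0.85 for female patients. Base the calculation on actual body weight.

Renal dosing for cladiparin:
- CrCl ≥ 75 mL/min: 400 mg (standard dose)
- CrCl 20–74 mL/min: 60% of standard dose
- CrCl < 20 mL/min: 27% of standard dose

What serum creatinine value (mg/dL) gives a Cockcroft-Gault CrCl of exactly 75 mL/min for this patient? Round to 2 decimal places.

1.49 mg/dL

Standard dose requires CrCl ≥ 75 mL/min.
Set (140 − 47) × 101.8 × 0.85 / (72 × SCr) = 75
SCr = (140 − 47) × 101.8 × 0.85 / (72 × 75) = 1.490 mg/dL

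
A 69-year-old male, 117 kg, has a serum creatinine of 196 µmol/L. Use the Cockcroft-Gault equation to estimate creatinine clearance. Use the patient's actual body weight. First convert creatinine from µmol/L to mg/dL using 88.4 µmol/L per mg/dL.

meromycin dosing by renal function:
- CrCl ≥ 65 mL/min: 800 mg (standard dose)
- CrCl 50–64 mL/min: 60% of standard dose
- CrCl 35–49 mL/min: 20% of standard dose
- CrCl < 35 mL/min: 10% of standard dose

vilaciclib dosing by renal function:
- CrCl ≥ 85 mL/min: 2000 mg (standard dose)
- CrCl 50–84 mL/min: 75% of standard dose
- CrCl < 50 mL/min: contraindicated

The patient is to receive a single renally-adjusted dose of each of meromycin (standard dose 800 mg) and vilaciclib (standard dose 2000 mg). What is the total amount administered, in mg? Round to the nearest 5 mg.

1980 mg

SCr = 196 / 88.4 = 2.217 mg/dL
CrCl = (140 − 69) × 117 / (72 × 2.217) = 8307.0 / 159.62 ≈ 52.0 mL/min
CrCl ≈ 52 mL/min.
meromycin: 50–64 mL/min → 60% of 800 mg = 480 mg.
vilaciclib: 50–84 mL/min → 75% of 2000 mg = 1500 mg.
Total = 480 + 1500 = 1980 mg.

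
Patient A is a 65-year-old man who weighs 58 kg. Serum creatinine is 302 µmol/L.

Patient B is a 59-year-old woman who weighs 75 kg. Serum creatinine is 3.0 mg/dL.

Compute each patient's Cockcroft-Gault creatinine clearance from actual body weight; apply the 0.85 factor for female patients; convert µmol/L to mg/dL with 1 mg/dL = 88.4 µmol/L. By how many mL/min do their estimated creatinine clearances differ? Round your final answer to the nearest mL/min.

Patient A: SCr = 302 / 88.4 = 3.416 mg/dL
Patient A: CrCl = (140 − 65) × 58 / (72 × 3.416) = 4350.0 / 245.95 ≈ 17.7 mL/min
Patient B: CrCl = (140 − 59) × 75 / (72 × 3) × 0.85 = 6075.0 / 216.00 × 0.85 ≈ 23.9 mL/min
|17.7 − 23.9| = 6.2 mL/min

6 mL/min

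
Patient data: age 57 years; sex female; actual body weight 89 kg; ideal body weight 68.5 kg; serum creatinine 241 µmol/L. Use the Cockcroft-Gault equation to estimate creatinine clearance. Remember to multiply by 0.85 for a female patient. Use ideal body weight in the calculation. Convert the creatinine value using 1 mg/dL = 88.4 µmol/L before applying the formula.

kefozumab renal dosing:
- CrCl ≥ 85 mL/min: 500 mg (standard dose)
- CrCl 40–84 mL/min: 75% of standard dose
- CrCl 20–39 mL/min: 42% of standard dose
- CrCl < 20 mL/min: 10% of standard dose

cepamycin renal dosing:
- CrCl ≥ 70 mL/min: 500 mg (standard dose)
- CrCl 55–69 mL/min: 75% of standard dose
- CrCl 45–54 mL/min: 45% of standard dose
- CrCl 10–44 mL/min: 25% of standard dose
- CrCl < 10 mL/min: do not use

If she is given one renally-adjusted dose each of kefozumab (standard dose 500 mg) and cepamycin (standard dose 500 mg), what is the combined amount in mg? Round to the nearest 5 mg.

335 mg

SCr = 241 / 88.4 = 2.726 mg/dL
CrCl = (140 − 57) × 68.5 / (72 × 2.726) × 0.85 = 5685.5 / 196.27 × 0.85 ≈ 24.6 mL/min
CrCl ≈ 25 mL/min.
kefozumab: 20–39 mL/min → 42% of 500 mg = 210 mg.
cepamycin: 10–44 mL/min → 25% of 500 mg = 125 mg.
Total = 210 + 125 = 335 mg.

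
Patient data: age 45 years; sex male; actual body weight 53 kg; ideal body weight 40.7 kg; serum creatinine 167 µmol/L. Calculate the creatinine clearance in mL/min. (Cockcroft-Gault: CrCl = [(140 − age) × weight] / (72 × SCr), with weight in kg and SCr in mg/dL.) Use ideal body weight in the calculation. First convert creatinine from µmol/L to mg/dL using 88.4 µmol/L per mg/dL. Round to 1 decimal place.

SCr = 167 / 88.4 = 1.889 mg/dL
CrCl = (140 − 45) × 40.7 / (72 × 1.889) = 3866.5 / 136.01 ≈ 28.4 mL/min

28.4 mL/min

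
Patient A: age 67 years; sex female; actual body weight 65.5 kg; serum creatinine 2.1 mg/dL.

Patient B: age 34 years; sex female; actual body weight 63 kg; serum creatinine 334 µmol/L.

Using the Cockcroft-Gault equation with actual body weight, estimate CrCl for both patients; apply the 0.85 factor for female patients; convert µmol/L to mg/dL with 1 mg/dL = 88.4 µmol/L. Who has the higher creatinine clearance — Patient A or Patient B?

Patient A: CrCl = (140 − 67) × 65.5 / (72 × 2.1) × 0.85 = 4781.5 / 151.20 × 0.85 ≈ 26.9 mL/min
Patient B: SCr = 334 / 88.4 = 3.778 mg/dL
Patient B: CrCl = (140 − 34) × 63 / (72 × 3.778) × 0.85 = 6678.0 / 272.02 × 0.85 ≈ 20.9 mL/min
26.9 vs 20.9 mL/min → Patient A is higher.

Patient A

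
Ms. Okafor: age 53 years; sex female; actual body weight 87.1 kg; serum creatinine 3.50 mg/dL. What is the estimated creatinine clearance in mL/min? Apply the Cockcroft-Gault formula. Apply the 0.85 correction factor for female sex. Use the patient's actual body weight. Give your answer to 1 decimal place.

25.6 mL/min

CrCl = (140 − 53) × 87.1 / (72 × 3.5) × 0.85 = 7577.7 / 252.00 × 0.85 ≈ 25.6 mL/min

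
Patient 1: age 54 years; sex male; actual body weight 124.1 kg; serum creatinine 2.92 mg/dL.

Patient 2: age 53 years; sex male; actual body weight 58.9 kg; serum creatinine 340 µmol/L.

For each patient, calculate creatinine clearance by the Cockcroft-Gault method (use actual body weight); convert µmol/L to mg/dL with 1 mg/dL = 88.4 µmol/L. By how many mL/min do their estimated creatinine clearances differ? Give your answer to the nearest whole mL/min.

Patient 1: CrCl = (140 − 54) × 124.1 / (72 × 2.92) = 10672.6 / 210.24 ≈ 50.8 mL/min
Patient 2: SCr = 340 / 88.4 = 3.846 mg/dL
Patient 2: CrCl = (140 − 53) × 58.9 / (72 × 3.846) = 5124.3 / 276.91 ≈ 18.5 mL/min
|50.8 − 18.5| = 32.3 mL/min

32 mL/min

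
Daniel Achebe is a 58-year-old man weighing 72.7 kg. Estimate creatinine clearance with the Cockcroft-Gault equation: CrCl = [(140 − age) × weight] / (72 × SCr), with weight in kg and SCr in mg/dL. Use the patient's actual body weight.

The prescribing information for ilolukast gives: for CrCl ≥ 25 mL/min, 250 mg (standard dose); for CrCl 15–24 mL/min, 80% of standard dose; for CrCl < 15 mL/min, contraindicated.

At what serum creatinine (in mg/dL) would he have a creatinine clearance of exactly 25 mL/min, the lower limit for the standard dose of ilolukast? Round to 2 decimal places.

Standard dose requires CrCl ≥ 25 mL/min.
Set (140 − 58) × 72.7 / (72 × SCr) = 25
SCr = (140 − 58) × 72.7 / (72 × 25) = 3.312 mg/dL

3.31 mg/dL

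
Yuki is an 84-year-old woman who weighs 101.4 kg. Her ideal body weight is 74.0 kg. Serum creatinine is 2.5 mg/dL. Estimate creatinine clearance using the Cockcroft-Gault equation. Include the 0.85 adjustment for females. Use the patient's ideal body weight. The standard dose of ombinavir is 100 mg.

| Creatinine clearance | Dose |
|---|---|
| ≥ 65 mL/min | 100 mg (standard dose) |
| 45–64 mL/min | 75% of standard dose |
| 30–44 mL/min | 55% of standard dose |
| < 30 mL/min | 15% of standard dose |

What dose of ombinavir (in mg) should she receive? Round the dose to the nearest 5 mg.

CrCl = (140 − 84) × 74 / (72 × 2.5) × 0.85 = 4144.0 / 180.00 × 0.85 ≈ 19.6 mL/min
CrCl ≈ 20 mL/min → bracket < 30 mL/min.
15% of 100 mg = 15 mg

15 mg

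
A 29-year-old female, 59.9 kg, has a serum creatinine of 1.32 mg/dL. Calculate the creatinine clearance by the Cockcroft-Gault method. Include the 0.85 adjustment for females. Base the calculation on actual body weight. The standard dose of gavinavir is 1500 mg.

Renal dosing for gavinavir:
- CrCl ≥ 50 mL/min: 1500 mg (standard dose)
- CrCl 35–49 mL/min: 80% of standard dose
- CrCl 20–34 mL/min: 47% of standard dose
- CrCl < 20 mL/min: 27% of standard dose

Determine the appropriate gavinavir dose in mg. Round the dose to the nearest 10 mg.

1500 mg

CrCl = (140 − 29) × 59.9 / (72 × 1.32) × 0.85 = 6648.9 / 95.04 × 0.85 ≈ 59.5 mL/min
CrCl ≈ 59 mL/min → bracket ≥ 50 mL/min.
100% of 1500 mg = 1500 mg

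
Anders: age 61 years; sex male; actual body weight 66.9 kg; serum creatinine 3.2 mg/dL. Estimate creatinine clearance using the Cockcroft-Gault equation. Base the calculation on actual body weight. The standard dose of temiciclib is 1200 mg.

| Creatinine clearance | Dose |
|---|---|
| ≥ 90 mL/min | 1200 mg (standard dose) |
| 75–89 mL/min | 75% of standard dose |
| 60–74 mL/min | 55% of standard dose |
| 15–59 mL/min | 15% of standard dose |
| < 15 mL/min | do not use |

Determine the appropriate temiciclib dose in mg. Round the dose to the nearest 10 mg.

180 mg

CrCl = (140 − 61) × 66.9 / (72 × 3.2) = 5285.1 / 230.40 ≈ 22.9 mL/min
CrCl ≈ 23 mL/min → bracket 15–59 mL/min.
15% of 1200 mg = 180 mg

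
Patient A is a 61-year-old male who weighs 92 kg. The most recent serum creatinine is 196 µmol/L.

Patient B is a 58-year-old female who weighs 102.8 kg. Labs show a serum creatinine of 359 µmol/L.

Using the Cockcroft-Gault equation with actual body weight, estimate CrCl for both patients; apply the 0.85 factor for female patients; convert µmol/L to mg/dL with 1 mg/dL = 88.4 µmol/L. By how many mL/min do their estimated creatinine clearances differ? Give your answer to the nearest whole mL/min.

21 mL/min

Patient A: SCr = 196 / 88.4 = 2.217 mg/dL
Patient A: CrCl = (140 − 61) × 92 / (72 × 2.217) = 7268.0 / 159.62 ≈ 45.5 mL/min
Patient B: SCr = 359 / 88.4 = 4.061 mg/dL
Patient B: CrCl = (140 − 58) × 102.8 / (72 × 4.061) × 0.85 = 8429.6 / 292.39 × 0.85 ≈ 24.5 mL/min
|45.5 − 24.5| = 21.0 mL/min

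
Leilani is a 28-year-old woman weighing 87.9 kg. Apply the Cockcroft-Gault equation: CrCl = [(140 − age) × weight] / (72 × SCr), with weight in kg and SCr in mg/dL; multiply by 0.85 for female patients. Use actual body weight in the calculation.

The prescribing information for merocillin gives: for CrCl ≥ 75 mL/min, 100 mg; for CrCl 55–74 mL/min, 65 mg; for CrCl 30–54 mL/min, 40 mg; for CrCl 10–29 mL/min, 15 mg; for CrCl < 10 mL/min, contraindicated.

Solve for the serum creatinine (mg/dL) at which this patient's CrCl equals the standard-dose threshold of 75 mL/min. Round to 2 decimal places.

1.55 mg/dL

Standard dose requires CrCl ≥ 75 mL/min.
Set (140 − 28) × 87.9 × 0.85 / (72 × SCr) = 75
SCr = (140 − 28) × 87.9 × 0.85 / (72 × 75) = 1.550 mg/dL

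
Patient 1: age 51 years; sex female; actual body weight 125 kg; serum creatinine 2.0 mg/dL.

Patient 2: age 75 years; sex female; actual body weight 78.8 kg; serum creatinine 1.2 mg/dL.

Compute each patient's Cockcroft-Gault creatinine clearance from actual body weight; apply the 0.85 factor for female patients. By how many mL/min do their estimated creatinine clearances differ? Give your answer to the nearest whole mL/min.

15 mL/min

Patient 1: CrCl = (140 − 51) × 125 / (72 × 2) × 0.85 = 11125.0 / 144.00 × 0.85 ≈ 65.7 mL/min
Patient 2: CrCl = (140 − 75) × 78.8 / (72 × 1.2) × 0.85 = 5122.0 / 86.40 × 0.85 ≈ 50.4 mL/min
|65.7 − 50.4| = 15.3 mL/min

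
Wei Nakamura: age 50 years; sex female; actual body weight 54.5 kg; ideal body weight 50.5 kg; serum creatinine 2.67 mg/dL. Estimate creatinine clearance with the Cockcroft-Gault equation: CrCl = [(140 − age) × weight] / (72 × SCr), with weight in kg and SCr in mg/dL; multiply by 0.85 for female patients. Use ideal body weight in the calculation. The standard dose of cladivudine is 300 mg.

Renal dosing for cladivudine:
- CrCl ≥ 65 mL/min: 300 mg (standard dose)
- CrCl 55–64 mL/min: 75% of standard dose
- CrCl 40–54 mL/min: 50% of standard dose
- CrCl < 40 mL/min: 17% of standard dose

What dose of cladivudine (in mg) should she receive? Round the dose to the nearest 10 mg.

CrCl = (140 − 50) × 50.5 / (72 × 2.67) × 0.85 = 4545.0 / 192.24 × 0.85 ≈ 20.1 mL/min
CrCl ≈ 20 mL/min → bracket < 40 mL/min.
17% of 300 mg = 51 mg → 50 mg

50 mg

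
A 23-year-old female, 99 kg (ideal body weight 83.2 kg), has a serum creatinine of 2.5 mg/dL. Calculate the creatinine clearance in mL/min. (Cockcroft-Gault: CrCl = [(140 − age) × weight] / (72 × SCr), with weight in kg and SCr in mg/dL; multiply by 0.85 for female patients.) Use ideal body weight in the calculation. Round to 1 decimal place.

CrCl = (140 − 23) × 83.2 / (72 × 2.5) × 0.85 = 9734.4 / 180.00 × 0.85 ≈ 46.0 mL/min

46.0 mL/min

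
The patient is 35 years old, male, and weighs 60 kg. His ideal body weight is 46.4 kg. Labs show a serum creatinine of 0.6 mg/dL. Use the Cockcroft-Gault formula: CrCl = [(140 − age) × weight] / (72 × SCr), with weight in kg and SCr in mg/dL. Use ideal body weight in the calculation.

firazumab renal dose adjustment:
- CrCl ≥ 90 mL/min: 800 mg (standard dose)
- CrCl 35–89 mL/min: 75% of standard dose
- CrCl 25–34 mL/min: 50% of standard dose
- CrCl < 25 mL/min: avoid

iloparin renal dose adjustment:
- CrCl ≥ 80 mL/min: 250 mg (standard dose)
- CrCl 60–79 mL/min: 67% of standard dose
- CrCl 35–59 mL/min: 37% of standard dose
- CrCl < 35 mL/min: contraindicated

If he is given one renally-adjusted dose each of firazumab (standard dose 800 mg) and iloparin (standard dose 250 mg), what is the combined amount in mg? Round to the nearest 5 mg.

CrCl = (140 − 35) × 46.4 / (72 × 0.6) = 4872.0 / 43.20 ≈ 112.8 mL/min
CrCl ≈ 113 mL/min.
firazumab: ≥ 90 mL/min → 100% of 800 mg = 800 mg.
iloparin: ≥ 80 mL/min → 100% of 250 mg = 250 mg.
Total = 800 + 250 = 1050 mg.

1050 mg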